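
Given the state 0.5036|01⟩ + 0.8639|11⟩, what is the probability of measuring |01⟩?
0.2536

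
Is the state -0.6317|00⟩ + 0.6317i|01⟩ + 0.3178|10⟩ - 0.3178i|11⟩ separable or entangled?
Separable

Writing the state as a|00⟩ + b|01⟩ + c|10⟩ + d|11⟩, it is a product state iff ad − bc = 0.
Here (a, b, c, d) = (-0.6317, 0.6317i, 0.3178, -0.3178i): ad − bc = (-0.6317)(-0.3178i) − (0.6317i)(0.3178) = 0, so the state is separable.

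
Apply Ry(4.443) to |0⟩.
-0.6057|0⟩ + 0.7957|1⟩

Ry(4.443) = [[cos(θ/2), −sin(θ/2)], [sin(θ/2), cos(θ/2)]]; θ = 4.443, cos(θ/2) ≈ -0.605746, sin(θ/2) ≈ 0.795658.
With a = amp(|0⟩) = 1 and b = amp(|1⟩) = 0:
new amp(|0⟩) = (-0.605746)·a + (-0.795658)·b = -0.6057
new amp(|1⟩) = (0.795658)·a + (-0.605746)·b = 0.7957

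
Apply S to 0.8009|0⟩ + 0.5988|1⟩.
0.8009|0⟩ + 0.5988i|1⟩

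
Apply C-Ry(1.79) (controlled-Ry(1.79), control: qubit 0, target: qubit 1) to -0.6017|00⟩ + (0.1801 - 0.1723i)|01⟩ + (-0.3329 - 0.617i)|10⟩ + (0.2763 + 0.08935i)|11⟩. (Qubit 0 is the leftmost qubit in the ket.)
-0.6017|00⟩ + (0.1801 - 0.1723i)|01⟩ + (-0.4238 - 0.4557i)|10⟩ + (-0.0869 - 0.4255i)|11⟩

C-Ry(1.79) leaves the control-|0⟩ kets |00⟩, |01⟩ unchanged and applies Ry(1.79) to qubit 1 on the control-|1⟩ pair (|10⟩, |11⟩).
Ry(1.79) = [[cos(θ/2), −sin(θ/2)], [sin(θ/2), cos(θ/2)]]; θ = 1.79, cos(θ/2) ≈ 0.625519, sin(θ/2) ≈ 0.780209.
With a = amp(|10⟩) = (-0.3329 - 0.617i) and b = amp(|11⟩) = (0.2763 + 0.08935i):
new amp(|10⟩) = (0.625519)·a + (-0.780209)·b = (-0.4238 - 0.4557i)
new amp(|11⟩) = (0.780209)·a + (0.625519)·b = (-0.0869 - 0.4255i)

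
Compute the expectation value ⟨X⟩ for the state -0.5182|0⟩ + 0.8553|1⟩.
-0.8864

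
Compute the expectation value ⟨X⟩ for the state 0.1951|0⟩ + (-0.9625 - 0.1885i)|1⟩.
-0.3756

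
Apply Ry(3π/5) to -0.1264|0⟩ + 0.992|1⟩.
-0.8768|0⟩ + 0.4808|1⟩

Ry(3π/5) = [[cos(θ/2), −sin(θ/2)], [sin(θ/2), cos(θ/2)]]; θ = 3π/5, cos(θ/2) ≈ 0.587785, sin(θ/2) ≈ 0.809017.
With a = amp(|0⟩) = -0.1264 and b = amp(|1⟩) = 0.992:
new amp(|0⟩) = (0.587785)·a + (-0.809017)·b = -0.8768
new amp(|1⟩) = (0.809017)·a + (0.587785)·b = 0.4808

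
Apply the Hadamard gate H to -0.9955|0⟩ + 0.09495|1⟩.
-0.6368|0⟩ - 0.7711|1⟩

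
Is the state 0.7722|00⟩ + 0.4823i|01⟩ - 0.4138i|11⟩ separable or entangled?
Entangled

Writing the state as a|00⟩ + b|01⟩ + c|10⟩ + d|11⟩, it is a product state iff ad − bc = 0.
Here (a, b, c, d) = (0.7722, 0.4823i, 0, -0.4138i): ad − bc = (0.7722)(-0.4138i) − (0.4823i)(0) = -0.3195i ≠ 0, so the state is entangled.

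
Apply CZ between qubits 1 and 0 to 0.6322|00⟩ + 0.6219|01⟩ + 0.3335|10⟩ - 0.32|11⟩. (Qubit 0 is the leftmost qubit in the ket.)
0.6322|00⟩ + 0.6219|01⟩ + 0.3335|10⟩ + 0.32|11⟩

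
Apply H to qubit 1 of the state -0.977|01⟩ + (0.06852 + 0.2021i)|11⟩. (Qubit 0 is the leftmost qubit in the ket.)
-0.6908|00⟩ + 0.6908|01⟩ + (0.04845 + 0.1429i)|10⟩ + (-0.04845 - 0.1429i)|11⟩

H on qubit 1 mixes each pair of kets that differ only in qubit 1: amplitudes (a, b) of (|…0…⟩, |…1…⟩) become ((a + b)/√2, (a − b)/√2). Kets absent from the input have amplitude 0.
(|00⟩, |01⟩): (a, b) = (0, -0.977) → (-0.6908, 0.6908)
(|10⟩, |11⟩): (a, b) = (0, (0.06852 + 0.2021i)) → ((0.04845 + 0.1429i), (-0.04845 - 0.1429i))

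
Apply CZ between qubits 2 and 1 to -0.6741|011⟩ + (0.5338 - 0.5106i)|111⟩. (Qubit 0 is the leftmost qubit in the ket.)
0.6741|011⟩ + (-0.5338 + 0.5106i)|111⟩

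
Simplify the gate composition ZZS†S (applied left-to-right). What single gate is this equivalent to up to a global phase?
I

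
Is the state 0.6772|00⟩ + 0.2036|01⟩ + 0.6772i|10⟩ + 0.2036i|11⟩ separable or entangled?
Separable

Writing the state as a|00⟩ + b|01⟩ + c|10⟩ + d|11⟩, it is a product state iff ad − bc = 0.
Here (a, b, c, d) = (0.6772, 0.2036, 0.6772i, 0.2036i): ad − bc = (0.6772)(0.2036i) − (0.2036)(0.6772i) = 0, so the state is separable.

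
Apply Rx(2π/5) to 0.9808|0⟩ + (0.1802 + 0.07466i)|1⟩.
(0.8374 - 0.1059i)|0⟩ + (0.1458 - 0.5161i)|1⟩

Rx(2π/5) = [[cos(θ/2), −i·sin(θ/2)], [−i·sin(θ/2), cos(θ/2)]]; θ = 2π/5, cos(θ/2) ≈ 0.809017, sin(θ/2) ≈ 0.587785.
With a = amp(|0⟩) = 0.9808 and b = amp(|1⟩) = (0.1802 + 0.07466i):
new amp(|0⟩) = (0.809017)·a + (-0.587785i)·b = (0.8374 - 0.1059i)
new amp(|1⟩) = (-0.587785i)·a + (0.809017)·b = (0.1458 - 0.5161i)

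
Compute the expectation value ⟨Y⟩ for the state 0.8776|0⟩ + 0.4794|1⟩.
0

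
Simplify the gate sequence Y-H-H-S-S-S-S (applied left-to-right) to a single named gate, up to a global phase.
Y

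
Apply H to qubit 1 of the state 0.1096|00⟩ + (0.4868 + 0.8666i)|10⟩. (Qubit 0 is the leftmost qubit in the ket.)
0.0775|00⟩ + 0.0775|01⟩ + (0.3442 + 0.6128i)|10⟩ + (0.3442 + 0.6128i)|11⟩

H on qubit 1 mixes each pair of kets that differ only in qubit 1: amplitudes (a, b) of (|…0…⟩, |…1…⟩) become ((a + b)/√2, (a − b)/√2). Kets absent from the input have amplitude 0.
(|00⟩, |01⟩): (a, b) = (0.1096, 0) → (0.0775, 0.0775)
(|10⟩, |11⟩): (a, b) = ((0.4868 + 0.8666i), 0) → ((0.3442 + 0.6128i), (0.3442 + 0.6128i))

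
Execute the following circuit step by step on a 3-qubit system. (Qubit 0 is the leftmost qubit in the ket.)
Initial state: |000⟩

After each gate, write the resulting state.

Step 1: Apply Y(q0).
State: i|100⟩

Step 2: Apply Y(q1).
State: -|110⟩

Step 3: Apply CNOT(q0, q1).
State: -|100⟩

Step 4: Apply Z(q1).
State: -|100⟩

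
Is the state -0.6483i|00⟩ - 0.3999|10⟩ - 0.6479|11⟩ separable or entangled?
Entangled

Writing the state as a|00⟩ + b|01⟩ + c|10⟩ + d|11⟩, it is a product state iff ad − bc = 0.
Here (a, b, c, d) = (-0.6483i, 0, -0.3999, -0.6479): ad − bc = (-0.6483i)(-0.6479) − (0)(-0.3999) = 0.42i ≠ 0, so the state is entangled.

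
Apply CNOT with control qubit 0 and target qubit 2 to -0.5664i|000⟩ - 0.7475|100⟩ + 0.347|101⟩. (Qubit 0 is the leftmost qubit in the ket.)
-0.5664i|000⟩ + 0.347|100⟩ - 0.7475|101⟩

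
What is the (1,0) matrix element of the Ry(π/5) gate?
0.309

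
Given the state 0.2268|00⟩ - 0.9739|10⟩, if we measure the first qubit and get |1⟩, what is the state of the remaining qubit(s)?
-|0⟩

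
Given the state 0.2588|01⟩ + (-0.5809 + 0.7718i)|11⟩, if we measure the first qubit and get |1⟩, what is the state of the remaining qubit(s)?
(-0.6014 + 0.799i)|1⟩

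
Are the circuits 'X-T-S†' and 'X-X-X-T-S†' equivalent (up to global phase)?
Yes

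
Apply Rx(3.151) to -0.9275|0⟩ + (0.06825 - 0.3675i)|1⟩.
(-0.3631 - 0.06825i)|0⟩ + (-0.000321 + 0.9292i)|1⟩

Rx(3.151) = [[cos(θ/2), −i·sin(θ/2)], [−i·sin(θ/2), cos(θ/2)]]; θ = 3.151, cos(θ/2) ≈ -0.00470366, sin(θ/2) ≈ 0.999989.
With a = amp(|0⟩) = -0.9275 and b = amp(|1⟩) = (0.06825 - 0.3675i):
new amp(|0⟩) = (-0.00470366)·a + (-0.999989i)·b = (-0.3631 - 0.06825i)
new amp(|1⟩) = (-0.999989i)·a + (-0.00470366)·b = (-0.000321 + 0.9292i)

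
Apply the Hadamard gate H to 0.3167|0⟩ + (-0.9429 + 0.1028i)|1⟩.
(-0.4428 + 0.07269i)|0⟩ + (0.8907 - 0.07269i)|1⟩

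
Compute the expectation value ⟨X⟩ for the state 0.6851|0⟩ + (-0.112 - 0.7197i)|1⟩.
-0.1535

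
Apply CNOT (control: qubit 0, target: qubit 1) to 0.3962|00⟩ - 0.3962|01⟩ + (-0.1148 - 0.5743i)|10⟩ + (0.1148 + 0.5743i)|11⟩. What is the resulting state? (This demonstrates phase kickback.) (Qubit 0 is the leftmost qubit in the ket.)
0.3962|00⟩ - 0.3962|01⟩ + (0.1148 + 0.5743i)|10⟩ + (-0.1148 - 0.5743i)|11⟩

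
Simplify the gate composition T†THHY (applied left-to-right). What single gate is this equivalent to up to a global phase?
Y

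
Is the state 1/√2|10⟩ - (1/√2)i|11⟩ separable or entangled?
Separable

Writing the state as a|00⟩ + b|01⟩ + c|10⟩ + d|11⟩, it is a product state iff ad − bc = 0.
Here (a, b, c, d) = (0, 0, 1/√2, -(1/√2)i): ad − bc = (0)(-(1/√2)i) − (0)(1/√2) = 0, so the state is separable.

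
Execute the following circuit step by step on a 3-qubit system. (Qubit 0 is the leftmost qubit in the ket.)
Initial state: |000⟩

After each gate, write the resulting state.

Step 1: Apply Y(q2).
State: i|001⟩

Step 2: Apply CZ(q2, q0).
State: i|001⟩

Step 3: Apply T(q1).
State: i|001⟩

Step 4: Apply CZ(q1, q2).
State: i|001⟩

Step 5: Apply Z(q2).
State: -i|001⟩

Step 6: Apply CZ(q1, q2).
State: -i|001⟩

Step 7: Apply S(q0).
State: -i|001⟩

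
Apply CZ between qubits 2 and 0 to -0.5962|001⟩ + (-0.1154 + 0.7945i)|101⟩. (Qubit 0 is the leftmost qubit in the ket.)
-0.5962|001⟩ + (0.1154 - 0.7945i)|101⟩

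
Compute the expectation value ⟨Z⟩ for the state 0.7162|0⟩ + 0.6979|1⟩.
0.02588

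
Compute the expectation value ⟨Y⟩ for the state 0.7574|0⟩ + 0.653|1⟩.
0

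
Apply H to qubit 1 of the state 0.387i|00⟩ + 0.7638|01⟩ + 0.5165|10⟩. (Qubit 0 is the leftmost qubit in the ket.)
(0.5401 + 0.2737i)|00⟩ + (-0.5401 + 0.2737i)|01⟩ + 0.3652|10⟩ + 0.3652|11⟩

H on qubit 1 mixes each pair of kets that differ only in qubit 1: amplitudes (a, b) of (|…0…⟩, |…1…⟩) become ((a + b)/√2, (a − b)/√2). Kets absent from the input have amplitude 0.
(|00⟩, |01⟩): (a, b) = (0.387i, 0.7638) → ((0.5401 + 0.2737i), (-0.5401 + 0.2737i))
(|10⟩, |11⟩): (a, b) = (0.5165, 0) → (0.3652, 0.3652)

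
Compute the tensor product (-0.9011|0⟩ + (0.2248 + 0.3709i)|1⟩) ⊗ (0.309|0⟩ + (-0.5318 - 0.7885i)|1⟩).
-0.2784|00⟩ + (0.4792 + 0.7105i)|01⟩ + (0.06946 + 0.1146i)|10⟩ + (0.1729 - 0.3745i)|11⟩

amp(|b₁b₂…⟩) = product of the factor amplitudes for bits b₁, b₂, …; only kets whose every factor amplitude is nonzero survive.
|00⟩: (-0.9011)(0.309) = -0.2784
|01⟩: (-0.9011)(-0.5318 - 0.7885i) = (0.4792 + 0.7105i)
|10⟩: (0.2248 + 0.3709i)(0.309) = (0.06946 + 0.1146i)
|11⟩: (0.2248 + 0.3709i)(-0.5318 - 0.7885i) = (0.1729 - 0.3745i)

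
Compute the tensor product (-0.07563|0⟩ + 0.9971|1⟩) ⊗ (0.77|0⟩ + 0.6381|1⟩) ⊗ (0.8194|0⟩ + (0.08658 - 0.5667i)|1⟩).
-0.04772|000⟩ + (-0.005042 + 0.033i)|001⟩ - 0.03954|010⟩ + (-0.004178 + 0.02735i)|011⟩ + 0.6291|100⟩ + (0.06647 - 0.4351i)|101⟩ + 0.5213|110⟩ + (0.05509 - 0.3606i)|111⟩

amp(|b₁b₂…⟩) = product of the factor amplitudes for bits b₁, b₂, …; only kets whose every factor amplitude is nonzero survive.
|000⟩: (-0.07563)(0.77)(0.8194) = -0.04772
|001⟩: (-0.07563)(0.77)(0.08658 - 0.5667i) = (-0.005042 + 0.033i)
|010⟩: (-0.07563)(0.6381)(0.8194) = -0.03954
|011⟩: (-0.07563)(0.6381)(0.08658 - 0.5667i) = (-0.004178 + 0.02735i)
|100⟩: (0.9971)(0.77)(0.8194) = 0.6291
|101⟩: (0.9971)(0.77)(0.08658 - 0.5667i) = (0.06647 - 0.4351i)
|110⟩: (0.9971)(0.6381)(0.8194) = 0.5213
|111⟩: (0.9971)(0.6381)(0.08658 - 0.5667i) = (0.05509 - 0.3606i)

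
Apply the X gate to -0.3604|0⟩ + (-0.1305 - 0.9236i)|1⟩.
(-0.1305 - 0.9236i)|0⟩ - 0.3604|1⟩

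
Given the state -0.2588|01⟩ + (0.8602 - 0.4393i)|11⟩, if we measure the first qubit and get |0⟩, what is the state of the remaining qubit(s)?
-|1⟩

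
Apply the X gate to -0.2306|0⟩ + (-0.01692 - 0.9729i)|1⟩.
(-0.01692 - 0.9729i)|0⟩ - 0.2306|1⟩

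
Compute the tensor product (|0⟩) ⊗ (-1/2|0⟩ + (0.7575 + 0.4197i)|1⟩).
-1/2|00⟩ + (0.7575 + 0.4197i)|01⟩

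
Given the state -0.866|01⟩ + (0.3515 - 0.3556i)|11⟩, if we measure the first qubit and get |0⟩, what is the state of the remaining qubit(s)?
-|1⟩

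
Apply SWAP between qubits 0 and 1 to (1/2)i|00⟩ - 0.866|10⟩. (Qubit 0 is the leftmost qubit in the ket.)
(1/2)i|00⟩ - 0.866|01⟩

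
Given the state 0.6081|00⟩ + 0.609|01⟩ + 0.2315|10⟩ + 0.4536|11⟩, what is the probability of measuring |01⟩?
0.3709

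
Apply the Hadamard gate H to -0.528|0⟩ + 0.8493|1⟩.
0.2272|0⟩ - 0.9739|1⟩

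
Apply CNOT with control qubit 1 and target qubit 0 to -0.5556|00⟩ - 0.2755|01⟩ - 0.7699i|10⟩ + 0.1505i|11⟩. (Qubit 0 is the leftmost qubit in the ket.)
-0.5556|00⟩ + 0.1505i|01⟩ - 0.7699i|10⟩ - 0.2755|11⟩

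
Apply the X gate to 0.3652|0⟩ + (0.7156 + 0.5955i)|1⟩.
(0.7156 + 0.5955i)|0⟩ + 0.3652|1⟩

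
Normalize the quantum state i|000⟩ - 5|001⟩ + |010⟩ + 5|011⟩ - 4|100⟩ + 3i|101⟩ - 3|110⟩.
0.1078i|000⟩ - 0.5392|001⟩ + 0.1078|010⟩ + 0.5392|011⟩ - 0.4313|100⟩ + 0.3235i|101⟩ - 0.3235|110⟩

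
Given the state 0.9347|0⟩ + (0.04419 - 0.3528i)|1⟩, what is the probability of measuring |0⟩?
0.8737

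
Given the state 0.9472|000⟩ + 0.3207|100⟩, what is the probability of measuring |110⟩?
0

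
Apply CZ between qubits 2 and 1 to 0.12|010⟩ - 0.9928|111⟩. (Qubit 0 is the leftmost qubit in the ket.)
0.12|010⟩ + 0.9928|111⟩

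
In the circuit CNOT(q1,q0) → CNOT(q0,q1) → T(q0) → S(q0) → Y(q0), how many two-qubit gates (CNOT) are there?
2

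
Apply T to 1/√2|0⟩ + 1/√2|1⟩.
1/√2|0⟩ + (1/2 + (1/2)i)|1⟩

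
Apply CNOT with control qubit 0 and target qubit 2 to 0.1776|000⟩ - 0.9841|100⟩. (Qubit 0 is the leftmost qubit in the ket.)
0.1776|000⟩ - 0.9841|101⟩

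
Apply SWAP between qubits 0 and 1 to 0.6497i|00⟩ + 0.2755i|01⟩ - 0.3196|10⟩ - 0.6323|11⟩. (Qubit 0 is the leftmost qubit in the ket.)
0.6497i|00⟩ - 0.3196|01⟩ + 0.2755i|10⟩ - 0.6323|11⟩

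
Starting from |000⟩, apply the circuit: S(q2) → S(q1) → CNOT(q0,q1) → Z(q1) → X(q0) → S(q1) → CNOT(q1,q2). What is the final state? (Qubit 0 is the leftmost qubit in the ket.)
|100⟩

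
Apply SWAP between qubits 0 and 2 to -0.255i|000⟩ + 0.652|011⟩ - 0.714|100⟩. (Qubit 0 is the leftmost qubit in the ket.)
-0.255i|000⟩ - 0.714|001⟩ + 0.652|110⟩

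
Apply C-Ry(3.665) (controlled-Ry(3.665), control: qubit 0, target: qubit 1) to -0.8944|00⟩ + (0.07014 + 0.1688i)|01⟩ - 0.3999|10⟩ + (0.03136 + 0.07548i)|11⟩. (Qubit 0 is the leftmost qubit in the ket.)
-0.8944|00⟩ + (0.07014 + 0.1688i)|01⟩ + (0.07317 - 0.07291i)|10⟩ + (-0.3944 - 0.01953i)|11⟩

C-Ry(3.665) leaves the control-|0⟩ kets |00⟩, |01⟩ unchanged and applies Ry(3.665) to qubit 1 on the control-|1⟩ pair (|10⟩, |11⟩).
Ry(3.665) = [[cos(θ/2), −sin(θ/2)], [sin(θ/2), cos(θ/2)]]; θ = 3.665, cos(θ/2) ≈ -0.258727, sin(θ/2) ≈ 0.965951.
With a = amp(|10⟩) = -0.3999 and b = amp(|11⟩) = (0.03136 + 0.07548i):
new amp(|10⟩) = (-0.258727)·a + (-0.965951)·b = (0.07317 - 0.07291i)
new amp(|11⟩) = (0.965951)·a + (-0.258727)·b = (-0.3944 - 0.01953i)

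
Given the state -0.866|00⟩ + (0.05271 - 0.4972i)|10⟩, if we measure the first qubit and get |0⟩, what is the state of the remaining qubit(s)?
-|0⟩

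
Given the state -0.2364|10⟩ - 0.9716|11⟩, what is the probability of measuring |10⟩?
0.05588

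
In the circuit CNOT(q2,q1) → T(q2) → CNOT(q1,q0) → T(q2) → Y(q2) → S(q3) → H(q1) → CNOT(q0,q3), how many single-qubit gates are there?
5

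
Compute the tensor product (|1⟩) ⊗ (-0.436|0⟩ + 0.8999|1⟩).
-0.436|10⟩ + 0.8999|11⟩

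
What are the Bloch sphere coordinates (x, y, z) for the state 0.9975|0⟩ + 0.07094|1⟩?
(0.1415, 0, 0.99)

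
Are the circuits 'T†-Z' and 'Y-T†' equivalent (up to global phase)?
No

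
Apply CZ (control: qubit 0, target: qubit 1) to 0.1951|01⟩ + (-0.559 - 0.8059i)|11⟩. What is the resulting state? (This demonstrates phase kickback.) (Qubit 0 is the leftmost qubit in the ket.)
0.1951|01⟩ + (0.559 + 0.8059i)|11⟩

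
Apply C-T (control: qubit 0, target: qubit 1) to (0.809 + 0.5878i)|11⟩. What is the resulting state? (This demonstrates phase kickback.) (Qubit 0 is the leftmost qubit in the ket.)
(0.1564 + 0.9877i)|11⟩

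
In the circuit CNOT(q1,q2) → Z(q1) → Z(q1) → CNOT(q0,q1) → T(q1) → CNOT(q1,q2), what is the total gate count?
6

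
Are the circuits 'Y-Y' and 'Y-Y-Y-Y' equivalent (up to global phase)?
Yes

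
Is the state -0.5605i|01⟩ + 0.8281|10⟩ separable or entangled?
Entangled

Writing the state as a|00⟩ + b|01⟩ + c|10⟩ + d|11⟩, it is a product state iff ad − bc = 0.
Here (a, b, c, d) = (0, -0.5605i, 0.8281, 0): ad − bc = (0)(0) − (-0.5605i)(0.8281) = 0.4642i ≠ 0, so the state is entangled.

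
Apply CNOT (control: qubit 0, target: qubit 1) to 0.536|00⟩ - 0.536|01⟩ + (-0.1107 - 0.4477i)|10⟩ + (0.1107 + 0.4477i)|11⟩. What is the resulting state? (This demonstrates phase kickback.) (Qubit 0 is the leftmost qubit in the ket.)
0.536|00⟩ - 0.536|01⟩ + (0.1107 + 0.4477i)|10⟩ + (-0.1107 - 0.4477i)|11⟩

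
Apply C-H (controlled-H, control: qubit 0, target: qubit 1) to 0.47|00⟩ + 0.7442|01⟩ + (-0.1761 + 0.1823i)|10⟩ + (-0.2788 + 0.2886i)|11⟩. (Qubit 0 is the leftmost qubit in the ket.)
0.47|00⟩ + 0.7442|01⟩ + (-0.3217 + 0.333i)|10⟩ + (0.07262 - 0.07517i)|11⟩

C-H leaves the control-|0⟩ kets |00⟩, |01⟩ unchanged and applies H to qubit 1 on the control-|1⟩ pair (|10⟩, |11⟩).
H = [[1/√2, 1/√2], [1/√2, -1/√2]].
With a = amp(|10⟩) = (-0.1761 + 0.1823i) and b = amp(|11⟩) = (-0.2788 + 0.2886i):
new amp(|10⟩) = (1/√2)·a + (1/√2)·b = (-0.3217 + 0.333i)
new amp(|11⟩) = (1/√2)·a + (-1/√2)·b = (0.07262 - 0.07517i)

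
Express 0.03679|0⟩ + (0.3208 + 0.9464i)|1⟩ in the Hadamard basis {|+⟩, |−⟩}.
(0.2529 + 0.6692i)|+⟩ + (-0.2008 - 0.6692i)|−⟩

With |ψ⟩ = α|0⟩ + β|1⟩, the Hadamard-basis coefficients are ⟨+|ψ⟩ = (α + β)/√2 and ⟨−|ψ⟩ = (α − β)/√2.
Here α = 0.03679, β = (0.3208 + 0.9464i): (α + β)/√2 = (0.2529 + 0.6692i), (α − β)/√2 = (-0.2008 - 0.6692i).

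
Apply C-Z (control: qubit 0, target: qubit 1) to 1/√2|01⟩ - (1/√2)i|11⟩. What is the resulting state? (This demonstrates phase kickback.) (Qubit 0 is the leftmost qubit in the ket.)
1/√2|01⟩ + (1/√2)i|11⟩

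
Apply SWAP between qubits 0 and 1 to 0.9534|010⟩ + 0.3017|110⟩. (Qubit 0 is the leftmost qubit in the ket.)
0.9534|100⟩ + 0.3017|110⟩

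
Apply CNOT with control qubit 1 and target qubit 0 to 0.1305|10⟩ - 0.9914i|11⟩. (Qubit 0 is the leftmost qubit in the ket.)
-0.9914i|01⟩ + 0.1305|10⟩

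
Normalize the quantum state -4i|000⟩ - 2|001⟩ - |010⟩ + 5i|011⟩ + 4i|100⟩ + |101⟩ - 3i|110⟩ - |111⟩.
-0.4682i|000⟩ - 0.2341|001⟩ - 0.117|010⟩ + 0.5852i|011⟩ + 0.4682i|100⟩ + 0.117|101⟩ - 0.3511i|110⟩ - 0.117|111⟩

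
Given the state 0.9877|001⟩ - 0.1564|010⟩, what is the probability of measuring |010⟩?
0.02446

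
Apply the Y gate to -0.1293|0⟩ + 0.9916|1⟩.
-0.9916i|0⟩ - 0.1293i|1⟩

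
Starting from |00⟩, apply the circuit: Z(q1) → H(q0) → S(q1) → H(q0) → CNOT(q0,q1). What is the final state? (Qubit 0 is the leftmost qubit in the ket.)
|00⟩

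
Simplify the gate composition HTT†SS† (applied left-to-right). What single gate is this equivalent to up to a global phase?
H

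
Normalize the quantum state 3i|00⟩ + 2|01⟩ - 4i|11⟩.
0.5571i|00⟩ + 0.3714|01⟩ - 0.7428i|11⟩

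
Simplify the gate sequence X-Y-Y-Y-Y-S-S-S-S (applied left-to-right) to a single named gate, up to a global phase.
X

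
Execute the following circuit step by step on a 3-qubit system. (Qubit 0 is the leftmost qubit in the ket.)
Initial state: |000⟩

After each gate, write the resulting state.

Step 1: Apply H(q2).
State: 1/√2|000⟩ + 1/√2|001⟩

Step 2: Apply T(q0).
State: 1/√2|000⟩ + 1/√2|001⟩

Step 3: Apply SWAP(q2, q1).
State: 1/√2|000⟩ + 1/√2|010⟩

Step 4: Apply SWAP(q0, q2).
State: 1/√2|000⟩ + 1/√2|010⟩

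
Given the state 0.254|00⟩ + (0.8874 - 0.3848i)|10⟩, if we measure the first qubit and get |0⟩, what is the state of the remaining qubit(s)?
|0⟩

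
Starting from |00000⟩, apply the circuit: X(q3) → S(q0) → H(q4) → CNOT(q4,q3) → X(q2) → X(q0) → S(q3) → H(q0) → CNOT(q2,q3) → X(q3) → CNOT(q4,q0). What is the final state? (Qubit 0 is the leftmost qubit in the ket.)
-1/2|00101⟩ + (1/2)i|00110⟩ + 1/2|10101⟩ - (1/2)i|10110⟩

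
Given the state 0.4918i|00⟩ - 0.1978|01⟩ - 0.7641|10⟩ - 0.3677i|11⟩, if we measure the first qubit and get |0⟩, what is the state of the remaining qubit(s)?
0.9278i|0⟩ - 0.3731|1⟩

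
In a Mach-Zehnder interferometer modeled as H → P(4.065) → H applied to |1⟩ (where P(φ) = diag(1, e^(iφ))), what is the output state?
(0.8016 + 0.3988i)|0⟩ + (0.1984 - 0.3988i)|1⟩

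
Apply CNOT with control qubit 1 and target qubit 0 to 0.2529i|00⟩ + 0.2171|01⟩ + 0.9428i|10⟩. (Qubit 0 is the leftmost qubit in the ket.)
0.2529i|00⟩ + 0.9428i|10⟩ + 0.2171|11⟩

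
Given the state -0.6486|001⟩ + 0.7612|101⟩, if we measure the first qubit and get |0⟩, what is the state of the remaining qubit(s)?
-|01⟩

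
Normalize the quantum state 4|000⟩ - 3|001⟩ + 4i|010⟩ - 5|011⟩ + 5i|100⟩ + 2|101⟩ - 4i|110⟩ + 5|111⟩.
0.343|000⟩ - 0.2572|001⟩ + 0.343i|010⟩ - 0.4287|011⟩ + 0.4287i|100⟩ + 0.1715|101⟩ - 0.343i|110⟩ + 0.4287|111⟩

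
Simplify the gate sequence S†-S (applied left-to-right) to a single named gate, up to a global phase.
I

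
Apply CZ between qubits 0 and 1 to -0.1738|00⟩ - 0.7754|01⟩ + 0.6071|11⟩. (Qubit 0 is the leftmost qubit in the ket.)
-0.1738|00⟩ - 0.7754|01⟩ - 0.6071|11⟩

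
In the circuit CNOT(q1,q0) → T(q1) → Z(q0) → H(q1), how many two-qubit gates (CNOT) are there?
1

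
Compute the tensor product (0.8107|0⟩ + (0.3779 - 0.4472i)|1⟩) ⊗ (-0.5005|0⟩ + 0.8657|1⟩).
-0.4058|00⟩ + 0.7018|01⟩ + (-0.1891 + 0.2238i)|10⟩ + (0.3271 - 0.3871i)|11⟩

amp(|b₁b₂…⟩) = product of the factor amplitudes for bits b₁, b₂, …; only kets whose every factor amplitude is nonzero survive.
|00⟩: (0.8107)(-0.5005) = -0.4058
|01⟩: (0.8107)(0.8657) = 0.7018
|10⟩: (0.3779 - 0.4472i)(-0.5005) = (-0.1891 + 0.2238i)
|11⟩: (0.3779 - 0.4472i)(0.8657) = (0.3271 - 0.3871i)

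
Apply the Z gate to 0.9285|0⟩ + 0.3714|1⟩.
0.9285|0⟩ - 0.3714|1⟩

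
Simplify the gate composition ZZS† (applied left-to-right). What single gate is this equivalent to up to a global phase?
S†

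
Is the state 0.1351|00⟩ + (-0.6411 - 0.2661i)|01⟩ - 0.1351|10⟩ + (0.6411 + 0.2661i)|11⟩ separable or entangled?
Separable

Writing the state as a|00⟩ + b|01⟩ + c|10⟩ + d|11⟩, it is a product state iff ad − bc = 0.
Here (a, b, c, d) = (0.1351, (-0.6411 - 0.2661i), -0.1351, (0.6411 + 0.2661i)): ad − bc = (0.1351)(0.6411 + 0.2661i) − (-0.6411 - 0.2661i)(-0.1351) = 0, so the state is separable.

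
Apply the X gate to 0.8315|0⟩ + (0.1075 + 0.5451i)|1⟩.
(0.1075 + 0.5451i)|0⟩ + 0.8315|1⟩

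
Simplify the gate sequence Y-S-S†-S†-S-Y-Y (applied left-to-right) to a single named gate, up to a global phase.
Y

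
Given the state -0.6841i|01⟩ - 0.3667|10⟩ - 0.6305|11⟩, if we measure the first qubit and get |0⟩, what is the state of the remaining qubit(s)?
-i|1⟩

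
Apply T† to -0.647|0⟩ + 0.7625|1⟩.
-0.647|0⟩ + (0.5392 - 0.5392i)|1⟩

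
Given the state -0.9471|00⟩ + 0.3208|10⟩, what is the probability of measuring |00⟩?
0.897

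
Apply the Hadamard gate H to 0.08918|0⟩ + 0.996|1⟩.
0.7673|0⟩ - 0.6412|1⟩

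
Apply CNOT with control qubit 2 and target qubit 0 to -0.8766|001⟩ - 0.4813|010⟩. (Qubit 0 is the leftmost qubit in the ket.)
-0.4813|010⟩ - 0.8766|101⟩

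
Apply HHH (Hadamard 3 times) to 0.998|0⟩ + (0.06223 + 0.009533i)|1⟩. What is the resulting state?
(0.7497 + 0.006741i)|0⟩ + (0.6617 - 0.006741i)|1⟩

H² = I, so H^3 = H: a single Hadamard. With (a, b) = (0.998, (0.06223 + 0.009533i)), H gives ((a + b)/√2, (a − b)/√2) = ((0.7497 + 0.006741i), (0.6617 - 0.006741i)).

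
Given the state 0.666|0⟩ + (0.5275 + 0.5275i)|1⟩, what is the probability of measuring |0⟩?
0.4436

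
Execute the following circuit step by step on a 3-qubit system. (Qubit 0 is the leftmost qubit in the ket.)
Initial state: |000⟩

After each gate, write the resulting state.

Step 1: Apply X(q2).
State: |001⟩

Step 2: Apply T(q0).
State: |001⟩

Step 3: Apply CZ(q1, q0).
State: |001⟩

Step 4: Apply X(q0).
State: |101⟩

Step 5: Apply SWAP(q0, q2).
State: |101⟩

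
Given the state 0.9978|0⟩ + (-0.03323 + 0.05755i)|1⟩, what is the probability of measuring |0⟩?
0.9956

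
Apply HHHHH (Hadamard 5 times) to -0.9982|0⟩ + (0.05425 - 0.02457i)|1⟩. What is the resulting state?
(-0.6675 - 0.01737i)|0⟩ + (-0.7442 + 0.01737i)|1⟩

H² = I, so H^5 = H: a single Hadamard. With (a, b) = (-0.9982, (0.05425 - 0.02457i)), H gives ((a + b)/√2, (a − b)/√2) = ((-0.6675 - 0.01737i), (-0.7442 + 0.01737i)).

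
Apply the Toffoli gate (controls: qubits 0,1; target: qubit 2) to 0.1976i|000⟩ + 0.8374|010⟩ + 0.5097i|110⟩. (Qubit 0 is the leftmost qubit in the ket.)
0.1976i|000⟩ + 0.8374|010⟩ + 0.5097i|111⟩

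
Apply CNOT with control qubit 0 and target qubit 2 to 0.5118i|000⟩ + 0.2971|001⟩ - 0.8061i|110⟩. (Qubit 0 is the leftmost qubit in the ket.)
0.5118i|000⟩ + 0.2971|001⟩ - 0.8061i|111⟩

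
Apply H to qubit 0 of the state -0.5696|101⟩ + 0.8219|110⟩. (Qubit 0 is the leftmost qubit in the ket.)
-0.4028|001⟩ + 0.5812|010⟩ + 0.4028|101⟩ - 0.5812|110⟩

H on qubit 0 mixes each pair of kets that differ only in qubit 0: amplitudes (a, b) of (|…0…⟩, |…1…⟩) become ((a + b)/√2, (a − b)/√2). Kets absent from the input have amplitude 0.
(|001⟩, |101⟩): (a, b) = (0, -0.5696) → (-0.4028, 0.4028)
(|010⟩, |110⟩): (a, b) = (0, 0.8219) → (0.5812, -0.5812)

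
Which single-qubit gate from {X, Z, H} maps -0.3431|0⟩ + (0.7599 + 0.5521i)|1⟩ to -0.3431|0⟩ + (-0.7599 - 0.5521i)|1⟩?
Z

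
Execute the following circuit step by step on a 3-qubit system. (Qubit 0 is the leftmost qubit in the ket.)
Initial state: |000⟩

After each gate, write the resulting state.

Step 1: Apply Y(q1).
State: i|010⟩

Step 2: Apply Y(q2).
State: -|011⟩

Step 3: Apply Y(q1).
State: i|001⟩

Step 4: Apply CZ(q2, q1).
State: i|001⟩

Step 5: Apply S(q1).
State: i|001⟩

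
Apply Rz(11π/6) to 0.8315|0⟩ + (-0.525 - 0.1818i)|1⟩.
(-0.8032 - 0.2152i)|0⟩ + (0.5542 + 0.03973i)|1⟩

Rz(11π/6) = [[e^(−iθ/2), 0], [0, e^(iθ/2)]] with e^(±iθ/2) = cos(θ/2) ± i·sin(θ/2); θ = 11π/6, cos(θ/2) ≈ -0.965926, sin(θ/2) ≈ 0.258819.
With a = amp(|0⟩) = 0.8315 and b = amp(|1⟩) = (-0.525 - 0.1818i):
new amp(|0⟩) = (-0.965926 - 0.258819i)·a = (-0.8032 - 0.2152i)
new amp(|1⟩) = (-0.965926 + 0.258819i)·b = (0.5542 + 0.03973i)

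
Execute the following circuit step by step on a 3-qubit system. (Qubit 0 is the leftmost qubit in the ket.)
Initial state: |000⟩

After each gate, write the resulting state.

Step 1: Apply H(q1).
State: 1/√2|000⟩ + 1/√2|010⟩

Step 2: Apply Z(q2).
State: 1/√2|000⟩ + 1/√2|010⟩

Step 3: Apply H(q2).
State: 1/2|000⟩ + 1/2|001⟩ + 1/2|010⟩ + 1/2|011⟩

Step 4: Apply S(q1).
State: 1/2|000⟩ + 1/2|001⟩ + (1/2)i|010⟩ + (1/2)i|011⟩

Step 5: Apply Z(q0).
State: 1/2|000⟩ + 1/2|001⟩ + (1/2)i|010⟩ + (1/2)i|011⟩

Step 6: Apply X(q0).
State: 1/2|100⟩ + 1/2|101⟩ + (1/2)i|110⟩ + (1/2)i|111⟩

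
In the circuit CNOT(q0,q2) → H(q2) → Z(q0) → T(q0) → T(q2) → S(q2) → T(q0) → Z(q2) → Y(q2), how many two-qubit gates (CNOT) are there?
1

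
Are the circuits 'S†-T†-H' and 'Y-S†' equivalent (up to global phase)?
No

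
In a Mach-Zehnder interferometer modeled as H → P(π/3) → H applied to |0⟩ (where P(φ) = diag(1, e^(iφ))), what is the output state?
(0.75 + 0.433i)|0⟩ + (0.25 - 0.433i)|1⟩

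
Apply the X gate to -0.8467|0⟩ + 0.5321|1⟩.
0.5321|0⟩ - 0.8467|1⟩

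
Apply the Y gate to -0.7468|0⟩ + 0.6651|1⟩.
-0.6651i|0⟩ - 0.7468i|1⟩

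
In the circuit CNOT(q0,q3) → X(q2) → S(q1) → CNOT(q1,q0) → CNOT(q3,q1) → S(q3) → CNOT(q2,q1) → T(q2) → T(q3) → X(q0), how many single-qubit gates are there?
6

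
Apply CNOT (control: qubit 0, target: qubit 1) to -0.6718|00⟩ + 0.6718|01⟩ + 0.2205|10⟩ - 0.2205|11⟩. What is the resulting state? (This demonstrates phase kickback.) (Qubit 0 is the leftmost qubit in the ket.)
-0.6718|00⟩ + 0.6718|01⟩ - 0.2205|10⟩ + 0.2205|11⟩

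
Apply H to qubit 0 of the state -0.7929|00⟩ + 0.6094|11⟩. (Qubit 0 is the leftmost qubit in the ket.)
-0.5607|00⟩ + 0.4309|01⟩ - 0.5607|10⟩ - 0.4309|11⟩

H on qubit 0 mixes each pair of kets that differ only in qubit 0: amplitudes (a, b) of (|…0…⟩, |…1…⟩) become ((a + b)/√2, (a − b)/√2). Kets absent from the input have amplitude 0.
(|00⟩, |10⟩): (a, b) = (-0.7929, 0) → (-0.5607, -0.5607)
(|01⟩, |11⟩): (a, b) = (0, 0.6094) → (0.4309, -0.4309)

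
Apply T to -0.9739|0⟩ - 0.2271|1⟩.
-0.9739|0⟩ + (-0.1606 - 0.1606i)|1⟩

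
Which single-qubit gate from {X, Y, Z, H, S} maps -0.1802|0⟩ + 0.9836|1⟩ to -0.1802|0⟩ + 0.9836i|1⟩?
S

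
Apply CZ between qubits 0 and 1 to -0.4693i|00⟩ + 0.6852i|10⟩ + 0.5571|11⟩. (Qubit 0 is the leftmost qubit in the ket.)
-0.4693i|00⟩ + 0.6852i|10⟩ - 0.5571|11⟩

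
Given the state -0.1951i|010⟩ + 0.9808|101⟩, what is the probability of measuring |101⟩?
0.962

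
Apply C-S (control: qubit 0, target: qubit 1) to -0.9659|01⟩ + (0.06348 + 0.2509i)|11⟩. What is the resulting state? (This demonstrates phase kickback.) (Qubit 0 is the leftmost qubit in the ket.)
-0.9659|01⟩ + (-0.2509 + 0.06348i)|11⟩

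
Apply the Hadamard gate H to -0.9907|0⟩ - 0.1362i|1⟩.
(-0.7005 - 0.09631i)|0⟩ + (-0.7005 + 0.09631i)|1⟩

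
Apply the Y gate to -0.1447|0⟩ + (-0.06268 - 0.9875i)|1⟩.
(-0.9875 + 0.06268i)|0⟩ - 0.1447i|1⟩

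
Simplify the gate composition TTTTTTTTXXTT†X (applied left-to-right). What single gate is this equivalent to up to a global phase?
X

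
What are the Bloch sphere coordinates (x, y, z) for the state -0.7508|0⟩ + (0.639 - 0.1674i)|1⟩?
(-0.9595, 0.2514, 0.1274)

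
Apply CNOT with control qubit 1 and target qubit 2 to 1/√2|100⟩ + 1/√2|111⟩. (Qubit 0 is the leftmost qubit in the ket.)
1/√2|100⟩ + 1/√2|110⟩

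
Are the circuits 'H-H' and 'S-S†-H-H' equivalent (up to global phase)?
Yes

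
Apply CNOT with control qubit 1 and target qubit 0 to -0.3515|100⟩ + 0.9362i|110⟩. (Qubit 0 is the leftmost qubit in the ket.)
0.9362i|010⟩ - 0.3515|100⟩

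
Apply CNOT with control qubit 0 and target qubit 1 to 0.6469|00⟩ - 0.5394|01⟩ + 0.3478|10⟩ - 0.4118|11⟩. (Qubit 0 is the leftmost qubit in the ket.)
0.6469|00⟩ - 0.5394|01⟩ - 0.4118|10⟩ + 0.3478|11⟩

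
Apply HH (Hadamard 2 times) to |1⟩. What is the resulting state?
|1⟩

H² = I, so an even number of Hadamards cancels: H^2 = I and the state is unchanged.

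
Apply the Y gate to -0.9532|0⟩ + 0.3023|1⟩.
-0.3023i|0⟩ - 0.9532i|1⟩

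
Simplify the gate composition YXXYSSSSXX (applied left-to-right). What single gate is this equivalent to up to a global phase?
I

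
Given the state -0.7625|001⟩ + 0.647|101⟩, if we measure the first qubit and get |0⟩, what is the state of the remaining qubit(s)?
-|01⟩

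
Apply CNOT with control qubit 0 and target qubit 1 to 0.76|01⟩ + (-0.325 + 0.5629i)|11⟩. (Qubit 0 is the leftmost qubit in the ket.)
0.76|01⟩ + (-0.325 + 0.5629i)|10⟩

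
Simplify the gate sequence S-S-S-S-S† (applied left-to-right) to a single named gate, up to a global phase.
S†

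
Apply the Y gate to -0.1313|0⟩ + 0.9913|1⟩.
-0.9913i|0⟩ - 0.1313i|1⟩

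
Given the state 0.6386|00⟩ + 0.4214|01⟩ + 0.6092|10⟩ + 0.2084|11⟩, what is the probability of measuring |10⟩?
0.3711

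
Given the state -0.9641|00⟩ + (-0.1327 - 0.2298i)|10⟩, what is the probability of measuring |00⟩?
0.9295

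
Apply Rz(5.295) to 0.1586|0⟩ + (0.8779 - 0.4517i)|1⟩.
(-0.1396 - 0.07521i)|0⟩ + (-0.5587 + 0.814i)|1⟩

Rz(5.295) = [[e^(−iθ/2), 0], [0, e^(iθ/2)]] with e^(±iθ/2) = cos(θ/2) ± i·sin(θ/2); θ = 5.295, cos(θ/2) ≈ -0.880399, sin(θ/2) ≈ 0.474233.
With a = amp(|0⟩) = 0.1586 and b = amp(|1⟩) = (0.8779 - 0.4517i):
new amp(|0⟩) = (-0.880399 - 0.474233i)·a = (-0.1396 - 0.07521i)
new amp(|1⟩) = (-0.880399 + 0.474233i)·b = (-0.5587 + 0.814i)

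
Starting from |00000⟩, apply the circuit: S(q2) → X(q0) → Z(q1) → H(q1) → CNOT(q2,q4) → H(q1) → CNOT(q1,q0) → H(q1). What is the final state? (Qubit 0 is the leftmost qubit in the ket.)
1/√2|10000⟩ + 1/√2|11000⟩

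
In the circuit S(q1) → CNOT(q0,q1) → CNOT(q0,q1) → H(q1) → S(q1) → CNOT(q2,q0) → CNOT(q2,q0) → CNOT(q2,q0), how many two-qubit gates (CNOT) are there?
5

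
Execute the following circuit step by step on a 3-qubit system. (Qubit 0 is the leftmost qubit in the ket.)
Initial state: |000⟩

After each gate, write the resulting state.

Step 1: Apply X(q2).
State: |001⟩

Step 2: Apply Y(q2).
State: -i|000⟩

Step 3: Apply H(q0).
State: -(1/√2)i|000⟩ - (1/√2)i|100⟩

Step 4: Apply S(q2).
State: -(1/√2)i|000⟩ - (1/√2)i|100⟩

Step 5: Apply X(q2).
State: -(1/√2)i|001⟩ - (1/√2)i|101⟩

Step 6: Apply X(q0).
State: -(1/√2)i|001⟩ - (1/√2)i|101⟩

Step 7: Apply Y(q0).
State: -1/√2|001⟩ + 1/√2|101⟩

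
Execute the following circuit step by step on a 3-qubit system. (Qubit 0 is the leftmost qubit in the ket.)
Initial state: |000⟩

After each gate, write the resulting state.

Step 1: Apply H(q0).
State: 1/√2|000⟩ + 1/√2|100⟩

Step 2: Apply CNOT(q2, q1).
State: 1/√2|000⟩ + 1/√2|100⟩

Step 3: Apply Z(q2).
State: 1/√2|000⟩ + 1/√2|100⟩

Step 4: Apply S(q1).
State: 1/√2|000⟩ + 1/√2|100⟩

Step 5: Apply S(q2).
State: 1/√2|000⟩ + 1/√2|100⟩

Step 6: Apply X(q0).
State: 1/√2|000⟩ + 1/√2|100⟩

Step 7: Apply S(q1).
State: 1/√2|000⟩ + 1/√2|100⟩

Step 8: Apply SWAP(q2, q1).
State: 1/√2|000⟩ + 1/√2|100⟩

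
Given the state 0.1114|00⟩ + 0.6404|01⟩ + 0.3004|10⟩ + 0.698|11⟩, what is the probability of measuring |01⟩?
0.4101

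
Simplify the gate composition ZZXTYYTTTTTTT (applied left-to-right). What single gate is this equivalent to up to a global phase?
X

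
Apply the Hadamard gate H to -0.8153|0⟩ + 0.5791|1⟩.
-0.167|0⟩ - 0.986|1⟩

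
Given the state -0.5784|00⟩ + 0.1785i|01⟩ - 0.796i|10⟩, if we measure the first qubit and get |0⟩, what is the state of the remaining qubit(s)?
-0.9555|0⟩ + 0.2949i|1⟩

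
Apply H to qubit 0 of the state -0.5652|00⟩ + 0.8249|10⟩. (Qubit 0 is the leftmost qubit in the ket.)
0.1836|00⟩ - 0.9829|10⟩

H on qubit 0 mixes each pair of kets that differ only in qubit 0: amplitudes (a, b) of (|…0…⟩, |…1…⟩) become ((a + b)/√2, (a − b)/√2). Kets absent from the input have amplitude 0.
(|00⟩, |10⟩): (a, b) = (-0.5652, 0.8249) → (0.1836, -0.9829)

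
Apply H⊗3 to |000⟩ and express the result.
1/√8|000⟩ + 1/√8|001⟩ + 1/√8|010⟩ + 1/√8|011⟩ + 1/√8|100⟩ + 1/√8|101⟩ + 1/√8|110⟩ + 1/√8|111⟩

H⊗3 gives amp(|y⟩) = (1/2√2) Σ_x (−1)^(x·y) amp(|x⟩), where x·y is the number of positions in which both x and y have a 1.
|000⟩: (1)/(2√2) = 1/√8
|001⟩: (1)/(2√2) = 1/√8
|010⟩: (1)/(2√2) = 1/√8
|011⟩: (1)/(2√2) = 1/√8
|100⟩: (1)/(2√2) = 1/√8
|101⟩: (1)/(2√2) = 1/√8
|110⟩: (1)/(2√2) = 1/√8
|111⟩: (1)/(2√2) = 1/√8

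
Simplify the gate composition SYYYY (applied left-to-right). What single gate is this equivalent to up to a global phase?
S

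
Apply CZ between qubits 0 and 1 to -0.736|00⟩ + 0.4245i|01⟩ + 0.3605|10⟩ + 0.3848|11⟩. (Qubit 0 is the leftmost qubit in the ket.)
-0.736|00⟩ + 0.4245i|01⟩ + 0.3605|10⟩ - 0.3848|11⟩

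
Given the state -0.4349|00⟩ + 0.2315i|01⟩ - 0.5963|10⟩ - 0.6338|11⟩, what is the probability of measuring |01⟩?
0.05359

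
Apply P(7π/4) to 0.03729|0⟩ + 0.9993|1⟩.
0.03729|0⟩ + (0.7066 - 0.7066i)|1⟩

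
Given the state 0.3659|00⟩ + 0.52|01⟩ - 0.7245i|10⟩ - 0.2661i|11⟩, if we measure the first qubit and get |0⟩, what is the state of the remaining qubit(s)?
0.5755|0⟩ + 0.8178|1⟩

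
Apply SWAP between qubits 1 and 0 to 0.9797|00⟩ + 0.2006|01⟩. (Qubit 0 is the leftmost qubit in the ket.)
0.9797|00⟩ + 0.2006|10⟩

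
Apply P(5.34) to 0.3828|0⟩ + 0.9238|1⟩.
0.3828|0⟩ + (0.5425 - 0.7478i)|1⟩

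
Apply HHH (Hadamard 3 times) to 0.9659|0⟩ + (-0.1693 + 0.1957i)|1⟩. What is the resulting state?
(0.5633 + 0.1384i)|0⟩ + (0.8027 - 0.1384i)|1⟩

H² = I, so H^3 = H: a single Hadamard. With (a, b) = (0.9659, (-0.1693 + 0.1957i)), H gives ((a + b)/√2, (a − b)/√2) = ((0.5633 + 0.1384i), (0.8027 - 0.1384i)).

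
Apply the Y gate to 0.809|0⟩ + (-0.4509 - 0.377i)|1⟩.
(-0.377 + 0.4509i)|0⟩ + 0.809i|1⟩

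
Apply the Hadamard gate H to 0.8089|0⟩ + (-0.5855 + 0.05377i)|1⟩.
(0.158 + 0.03802i)|0⟩ + (0.986 - 0.03802i)|1⟩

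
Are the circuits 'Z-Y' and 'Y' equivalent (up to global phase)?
No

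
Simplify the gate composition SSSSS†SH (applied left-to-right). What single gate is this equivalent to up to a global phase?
H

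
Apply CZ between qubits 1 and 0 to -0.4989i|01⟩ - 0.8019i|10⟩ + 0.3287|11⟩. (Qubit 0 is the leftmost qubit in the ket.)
-0.4989i|01⟩ - 0.8019i|10⟩ - 0.3287|11⟩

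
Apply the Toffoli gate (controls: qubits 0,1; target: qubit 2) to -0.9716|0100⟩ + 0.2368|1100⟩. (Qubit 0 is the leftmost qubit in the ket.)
-0.9716|0100⟩ + 0.2368|1110⟩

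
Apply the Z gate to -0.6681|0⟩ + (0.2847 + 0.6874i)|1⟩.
-0.6681|0⟩ + (-0.2847 - 0.6874i)|1⟩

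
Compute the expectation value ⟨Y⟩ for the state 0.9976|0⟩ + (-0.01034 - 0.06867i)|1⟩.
-0.137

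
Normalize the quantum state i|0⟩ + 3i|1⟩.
0.3162i|0⟩ + 0.9487i|1⟩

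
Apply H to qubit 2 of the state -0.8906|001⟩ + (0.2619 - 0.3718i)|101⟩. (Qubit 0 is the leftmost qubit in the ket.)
-0.6297|000⟩ + 0.6297|001⟩ + (0.1852 - 0.2629i)|100⟩ + (-0.1852 + 0.2629i)|101⟩

H on qubit 2 mixes each pair of kets that differ only in qubit 2: amplitudes (a, b) of (|…0…⟩, |…1…⟩) become ((a + b)/√2, (a − b)/√2). Kets absent from the input have amplitude 0.
(|000⟩, |001⟩): (a, b) = (0, -0.8906) → (-0.6297, 0.6297)
(|100⟩, |101⟩): (a, b) = (0, (0.2619 - 0.3718i)) → ((0.1852 - 0.2629i), (-0.1852 + 0.2629i))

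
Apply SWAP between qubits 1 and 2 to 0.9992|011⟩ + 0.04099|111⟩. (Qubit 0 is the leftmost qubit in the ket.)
0.9992|011⟩ + 0.04099|111⟩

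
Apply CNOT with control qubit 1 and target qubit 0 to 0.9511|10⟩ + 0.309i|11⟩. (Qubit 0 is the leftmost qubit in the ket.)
0.309i|01⟩ + 0.9511|10⟩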